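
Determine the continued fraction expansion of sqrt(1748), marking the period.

Write x_i = (sqrt(1748) + m_i)/d_i with (m_0, d_0) = (0, 1). a_0 = floor(sqrt(1748)) = 41, since 41^2 = 1681 <= 1748 < 1764 = 42^2.
Iterate m_{i+1} = d_i*a_i - m_i, d_{i+1} = (1748 - m_{i+1}^2)/d_i, a_{i+1} = floor((a_0 + m_{i+1})/d_{i+1}):
  m_1 = 1*41 - 0 = 41, d_1 = (1748 - 41^2)/1 = 67/1 = 67, a_1 = floor((41 + 41)/67) = 1.
  m_2 = 67*1 - 41 = 26, d_2 = (1748 - 26^2)/67 = 1072/67 = 16, a_2 = floor((41 + 26)/16) = 4.
  m_3 = 16*4 - 26 = 38, d_3 = (1748 - 38^2)/16 = 304/16 = 19, a_3 = floor((41 + 38)/19) = 4.
  m_4 = 19*4 - 38 = 38, d_4 = (1748 - 38^2)/19 = 304/19 = 16, a_4 = floor((41 + 38)/16) = 4.
  m_5 = 16*4 - 38 = 26, d_5 = (1748 - 26^2)/16 = 1072/16 = 67, a_5 = floor((41 + 26)/67) = 1.
  m_6 = 67*1 - 26 = 41, d_6 = (1748 - 41^2)/67 = 67/67 = 1, a_6 = floor((41 + 41)/1) = 82.
  m_7 = 1*82 - 41 = 41, d_7 = (1748 - 41^2)/1 = 67/1 = 67: (m_7, d_7) = (m_1, d_1) = (41, 67), so from here the quotients repeat a_1, ..., a_6; the period length is 6.
Hence the expansion of sqrt(1748) is a_0 = 41 followed by the repeating block 1, 4, 4, 4, 1, 82 (period 6).

[41; (1, 4, 4, 4, 1, 82)]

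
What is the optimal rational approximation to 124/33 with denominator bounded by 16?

15/4

Expand x = 124/33 as a continued fraction with the Euclidean algorithm:
  124 = 3*33 + 25, so a_0 = 3.
  33 = 1*25 + 8, so a_1 = 1.
  25 = 3*8 + 1, so a_2 = 3.
  8 = 8*1 + 0, so a_3 = 8.
so x = [3; 1, 3, 8].
Convergents (p_i = a_i*p_{i-1} + p_{i-2}, q_i = a_i*q_{i-1} + q_{i-2} with p_{-2}=0, p_{-1}=1, q_{-2}=1, q_{-1}=0), until the denominator exceeds 16:
  i=0: a_0=3, p_0 = 3*1 + 0 = 3, q_0 = 3*0 + 1 = 1.
  i=1: a_1=1, p_1 = 1*3 + 1 = 4, q_1 = 1*1 + 0 = 1.
  i=2: a_2=3, p_2 = 3*4 + 3 = 15, q_2 = 3*1 + 1 = 4.
  i=3: a_3=8, p_3 = 8*15 + 4 = 124, q_3 = 8*4 + 1 = 33.
q_3 = 33 > 16, so the last convergent with denominator <= 16 is p_2/q_2 = 15/4.
The closest fraction with denominator <= 16 is either p_2/q_2 or the intermediate fraction (k*p_2 + p_1)/(k*q_2 + q_1) with the largest k >= 1 whose denominator stays <= 16; these approach x as k grows, and every other convergent or intermediate fraction in range is farther away.
Largest k: floor((16 - q_1)/q_2) = floor((16 - 1)/4) = 3.
That gives (3*15 + 4)/(3*4 + 1) = 49/13.
Compare the errors: |x - 15/4| = |124*4 - 15*33|/(33*4) = 1/132, and |x - 49/13| = |124*13 - 49*33|/(33*13) = 5/429.
Cross-multiplying, 1*429 = 429 < 660 = 5*132, so 1/132 is smaller: the convergent 15/4 is closer to x than 49/13.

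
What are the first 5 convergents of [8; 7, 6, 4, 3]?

Using the convergent recurrence p_i = a_i*p_{i-1} + p_{i-2}, q_i = a_i*q_{i-1} + q_{i-2} with p_{-2}=0, p_{-1}=1, q_{-2}=1, q_{-1}=0:
  i=0: a_0=8, p_0 = 8*1 + 0 = 8, q_0 = 8*0 + 1 = 1.
  i=1: a_1=7, p_1 = 7*8 + 1 = 57, q_1 = 7*1 + 0 = 7.
  i=2: a_2=6, p_2 = 6*57 + 8 = 350, q_2 = 6*7 + 1 = 43.
  i=3: a_3=4, p_3 = 4*350 + 57 = 1457, q_3 = 4*43 + 7 = 179.
  i=4: a_4=3, p_4 = 3*1457 + 350 = 4721, q_4 = 3*179 + 43 = 580.

8/1, 57/7, 350/43, 1457/179, 4721/580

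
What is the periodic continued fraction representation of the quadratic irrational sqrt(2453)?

[49; (1, 1, 8, 1, 1, 98)]

Write x_i = (sqrt(2453) + m_i)/d_i with (m_0, d_0) = (0, 1). a_0 = floor(sqrt(2453)) = 49, since 49^2 = 2401 <= 2453 < 2500 = 50^2.
Iterate m_{i+1} = d_i*a_i - m_i, d_{i+1} = (2453 - m_{i+1}^2)/d_i, a_{i+1} = floor((a_0 + m_{i+1})/d_{i+1}):
  m_1 = 1*49 - 0 = 49, d_1 = (2453 - 49^2)/1 = 52/1 = 52, a_1 = floor((49 + 49)/52) = 1.
  m_2 = 52*1 - 49 = 3, d_2 = (2453 - 3^2)/52 = 2444/52 = 47, a_2 = floor((49 + 3)/47) = 1.
  m_3 = 47*1 - 3 = 44, d_3 = (2453 - 44^2)/47 = 517/47 = 11, a_3 = floor((49 + 44)/11) = 8.
  m_4 = 11*8 - 44 = 44, d_4 = (2453 - 44^2)/11 = 517/11 = 47, a_4 = floor((49 + 44)/47) = 1.
  m_5 = 47*1 - 44 = 3, d_5 = (2453 - 3^2)/47 = 2444/47 = 52, a_5 = floor((49 + 3)/52) = 1.
  m_6 = 52*1 - 3 = 49, d_6 = (2453 - 49^2)/52 = 52/52 = 1, a_6 = floor((49 + 49)/1) = 98.
  m_7 = 1*98 - 49 = 49, d_7 = (2453 - 49^2)/1 = 52/1 = 52: (m_7, d_7) = (m_1, d_1) = (49, 52), so from here the quotients repeat a_1, ..., a_6; the period length is 6.
Hence the expansion of sqrt(2453) is a_0 = 49 followed by the repeating block 1, 1, 8, 1, 1, 98 (period 6).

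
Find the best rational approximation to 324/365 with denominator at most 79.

63/71

Expand x = 324/365 as a continued fraction with the Euclidean algorithm:
  324 = 0*365 + 324, so a_0 = 0.
  365 = 1*324 + 41, so a_1 = 1.
  324 = 7*41 + 37, so a_2 = 7.
  41 = 1*37 + 4, so a_3 = 1.
  37 = 9*4 + 1, so a_4 = 9.
  4 = 4*1 + 0, so a_5 = 4.
so x = [0; 1, 7, 1, 9, 4].
Convergents (p_i = a_i*p_{i-1} + p_{i-2}, q_i = a_i*q_{i-1} + q_{i-2} with p_{-2}=0, p_{-1}=1, q_{-2}=1, q_{-1}=0), until the denominator exceeds 79:
  i=0: a_0=0, p_0 = 0*1 + 0 = 0, q_0 = 0*0 + 1 = 1.
  i=1: a_1=1, p_1 = 1*0 + 1 = 1, q_1 = 1*1 + 0 = 1.
  i=2: a_2=7, p_2 = 7*1 + 0 = 7, q_2 = 7*1 + 1 = 8.
  i=3: a_3=1, p_3 = 1*7 + 1 = 8, q_3 = 1*8 + 1 = 9.
  i=4: a_4=9, p_4 = 9*8 + 7 = 79, q_4 = 9*9 + 8 = 89.
q_4 = 89 > 79, so the last convergent with denominator <= 79 is p_3/q_3 = 8/9.
The closest fraction with denominator <= 79 is either p_3/q_3 or the intermediate fraction (k*p_3 + p_2)/(k*q_3 + q_2) with the largest k >= 1 whose denominator stays <= 79; these approach x as k grows, and every other convergent or intermediate fraction in range is farther away.
Largest k: floor((79 - q_2)/q_3) = floor((79 - 8)/9) = 7.
That gives (7*8 + 7)/(7*9 + 8) = 63/71.
Compare the errors: |x - 8/9| = |324*9 - 8*365|/(365*9) = 4/3285, and |x - 63/71| = |324*71 - 63*365|/(365*71) = 9/25915.
Cross-multiplying, 9*3285 = 29565 < 103660 = 4*25915, so 9/25915 is smaller: the intermediate fraction 63/71 is closer to x than 8/9.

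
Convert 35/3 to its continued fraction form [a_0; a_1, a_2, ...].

Run the Euclidean algorithm on 35 and 3; the successive quotients are the partial quotients a_0, a_1, ... (each step inverts the fractional part left over by the previous one):
  35 = 11*3 + 2, so a_0 = 11.
  3 = 1*2 + 1, so a_1 = 1.
  2 = 2*1 + 0, so a_2 = 2.
The remainder reaches 0 after 3 divisions, so the expansion has 3 partial quotients, read off in order.

[11; 1, 2]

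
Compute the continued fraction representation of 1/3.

[0; 3]

Run the Euclidean algorithm on 1 and 3; the successive quotients are the partial quotients a_0, a_1, ... (each step inverts the fractional part left over by the previous one):
  1 = 0*3 + 1, so a_0 = 0.
  3 = 3*1 + 0, so a_1 = 3.
The remainder reaches 0 after 2 divisions, so the expansion has 2 partial quotients, read off in order.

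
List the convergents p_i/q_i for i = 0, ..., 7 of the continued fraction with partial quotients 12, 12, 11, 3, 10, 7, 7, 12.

12/1, 145/12, 1607/133, 4966/411, 51267/4243, 363835/30112, 2598112/215027, 31541179/2610436

Using the convergent recurrence p_i = a_i*p_{i-1} + p_{i-2}, q_i = a_i*q_{i-1} + q_{i-2} with p_{-2}=0, p_{-1}=1, q_{-2}=1, q_{-1}=0:
  i=0: a_0=12, p_0 = 12*1 + 0 = 12, q_0 = 12*0 + 1 = 1.
  i=1: a_1=12, p_1 = 12*12 + 1 = 145, q_1 = 12*1 + 0 = 12.
  i=2: a_2=11, p_2 = 11*145 + 12 = 1607, q_2 = 11*12 + 1 = 133.
  i=3: a_3=3, p_3 = 3*1607 + 145 = 4966, q_3 = 3*133 + 12 = 411.
  i=4: a_4=10, p_4 = 10*4966 + 1607 = 51267, q_4 = 10*411 + 133 = 4243.
  i=5: a_5=7, p_5 = 7*51267 + 4966 = 363835, q_5 = 7*4243 + 411 = 30112.
  i=6: a_6=7, p_6 = 7*363835 + 51267 = 2598112, q_6 = 7*30112 + 4243 = 215027.
  i=7: a_7=12, p_7 = 12*2598112 + 363835 = 31541179, q_7 = 12*215027 + 30112 = 2610436.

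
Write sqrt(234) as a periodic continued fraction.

Write x_i = (sqrt(234) + m_i)/d_i with (m_0, d_0) = (0, 1). a_0 = floor(sqrt(234)) = 15, since 15^2 = 225 <= 234 < 256 = 16^2.
Iterate m_{i+1} = d_i*a_i - m_i, d_{i+1} = (234 - m_{i+1}^2)/d_i, a_{i+1} = floor((a_0 + m_{i+1})/d_{i+1}):
  m_1 = 1*15 - 0 = 15, d_1 = (234 - 15^2)/1 = 9/1 = 9, a_1 = floor((15 + 15)/9) = 3.
  m_2 = 9*3 - 15 = 12, d_2 = (234 - 12^2)/9 = 90/9 = 10, a_2 = floor((15 + 12)/10) = 2.
  m_3 = 10*2 - 12 = 8, d_3 = (234 - 8^2)/10 = 170/10 = 17, a_3 = floor((15 + 8)/17) = 1.
  m_4 = 17*1 - 8 = 9, d_4 = (234 - 9^2)/17 = 153/17 = 9, a_4 = floor((15 + 9)/9) = 2.
  m_5 = 9*2 - 9 = 9, d_5 = (234 - 9^2)/9 = 153/9 = 17, a_5 = floor((15 + 9)/17) = 1.
  m_6 = 17*1 - 9 = 8, d_6 = (234 - 8^2)/17 = 170/17 = 10, a_6 = floor((15 + 8)/10) = 2.
  m_7 = 10*2 - 8 = 12, d_7 = (234 - 12^2)/10 = 90/10 = 9, a_7 = floor((15 + 12)/9) = 3.
  m_8 = 9*3 - 12 = 15, d_8 = (234 - 15^2)/9 = 9/9 = 1, a_8 = floor((15 + 15)/1) = 30.
  m_9 = 1*30 - 15 = 15, d_9 = (234 - 15^2)/1 = 9/1 = 9: (m_9, d_9) = (m_1, d_1) = (15, 9), so from here the quotients repeat a_1, ..., a_8; the period length is 8.
Hence the expansion of sqrt(234) is a_0 = 15 followed by the repeating block 3, 2, 1, 2, 1, 2, 3, 30 (period 8).

[15; (3, 2, 1, 2, 1, 2, 3, 30)]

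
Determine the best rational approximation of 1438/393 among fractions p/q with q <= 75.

161/44

Expand x = 1438/393 as a continued fraction with the Euclidean algorithm:
  1438 = 3*393 + 259, so a_0 = 3.
  393 = 1*259 + 134, so a_1 = 1.
  259 = 1*134 + 125, so a_2 = 1.
  134 = 1*125 + 9, so a_3 = 1.
  125 = 13*9 + 8, so a_4 = 13.
  9 = 1*8 + 1, so a_5 = 1.
  8 = 8*1 + 0, so a_6 = 8.
so x = [3; 1, 1, 1, 13, 1, 8].
Convergents (p_i = a_i*p_{i-1} + p_{i-2}, q_i = a_i*q_{i-1} + q_{i-2} with p_{-2}=0, p_{-1}=1, q_{-2}=1, q_{-1}=0), until the denominator exceeds 75:
  i=0: a_0=3, p_0 = 3*1 + 0 = 3, q_0 = 3*0 + 1 = 1.
  i=1: a_1=1, p_1 = 1*3 + 1 = 4, q_1 = 1*1 + 0 = 1.
  i=2: a_2=1, p_2 = 1*4 + 3 = 7, q_2 = 1*1 + 1 = 2.
  i=3: a_3=1, p_3 = 1*7 + 4 = 11, q_3 = 1*2 + 1 = 3.
  i=4: a_4=13, p_4 = 13*11 + 7 = 150, q_4 = 13*3 + 2 = 41.
  i=5: a_5=1, p_5 = 1*150 + 11 = 161, q_5 = 1*41 + 3 = 44.
  i=6: a_6=8, p_6 = 8*161 + 150 = 1438, q_6 = 8*44 + 41 = 393.
q_6 = 393 > 75, so the last convergent with denominator <= 75 is p_5/q_5 = 161/44.
The closest fraction with denominator <= 75 is either p_5/q_5 or the intermediate fraction (k*p_5 + p_4)/(k*q_5 + q_4) with the largest k >= 1 whose denominator stays <= 75; these approach x as k grows, and every other convergent or intermediate fraction in range is farther away.
Largest k: floor((75 - q_4)/q_5) = floor((75 - 41)/44) = 0.
Since k = 0, no intermediate fraction beyond p_5/q_5 has denominator <= 75, so the convergent 161/44 is the closest (its error is |1438*44 - 161*393|/(393*44) = 1/17292).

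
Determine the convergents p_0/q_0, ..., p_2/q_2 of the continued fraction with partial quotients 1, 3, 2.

Using the convergent recurrence p_i = a_i*p_{i-1} + p_{i-2}, q_i = a_i*q_{i-1} + q_{i-2} with p_{-2}=0, p_{-1}=1, q_{-2}=1, q_{-1}=0:
  i=0: a_0=1, p_0 = 1*1 + 0 = 1, q_0 = 1*0 + 1 = 1.
  i=1: a_1=3, p_1 = 3*1 + 1 = 4, q_1 = 3*1 + 0 = 3.
  i=2: a_2=2, p_2 = 2*4 + 1 = 9, q_2 = 2*3 + 1 = 7.

1/1, 4/3, 9/7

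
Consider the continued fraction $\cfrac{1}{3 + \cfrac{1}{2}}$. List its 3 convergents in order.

Using the convergent recurrence p_i = a_i*p_{i-1} + p_{i-2}, q_i = a_i*q_{i-1} + q_{i-2} with p_{-2}=0, p_{-1}=1, q_{-2}=1, q_{-1}=0:
  i=0: a_0=0, p_0 = 0*1 + 0 = 0, q_0 = 0*0 + 1 = 1.
  i=1: a_1=3, p_1 = 3*0 + 1 = 1, q_1 = 3*1 + 0 = 3.
  i=2: a_2=2, p_2 = 2*1 + 0 = 2, q_2 = 2*3 + 1 = 7.

0/1, 1/3, 2/7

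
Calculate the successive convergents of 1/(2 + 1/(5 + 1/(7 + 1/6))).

0/1, 1/2, 5/11, 36/79, 221/485

Using the convergent recurrence p_i = a_i*p_{i-1} + p_{i-2}, q_i = a_i*q_{i-1} + q_{i-2} with p_{-2}=0, p_{-1}=1, q_{-2}=1, q_{-1}=0:
  i=0: a_0=0, p_0 = 0*1 + 0 = 0, q_0 = 0*0 + 1 = 1.
  i=1: a_1=2, p_1 = 2*0 + 1 = 1, q_1 = 2*1 + 0 = 2.
  i=2: a_2=5, p_2 = 5*1 + 0 = 5, q_2 = 5*2 + 1 = 11.
  i=3: a_3=7, p_3 = 7*5 + 1 = 36, q_3 = 7*11 + 2 = 79.
  i=4: a_4=6, p_4 = 6*36 + 5 = 221, q_4 = 6*79 + 11 = 485.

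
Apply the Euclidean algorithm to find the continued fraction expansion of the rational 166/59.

[2; 1, 4, 2, 1, 3]

Run the Euclidean algorithm on 166 and 59; the successive quotients are the partial quotients a_0, a_1, ... (each step inverts the fractional part left over by the previous one):
  166 = 2*59 + 48, so a_0 = 2.
  59 = 1*48 + 11, so a_1 = 1.
  48 = 4*11 + 4, so a_2 = 4.
  11 = 2*4 + 3, so a_3 = 2.
  4 = 1*3 + 1, so a_4 = 1.
  3 = 3*1 + 0, so a_5 = 3.
The remainder reaches 0 after 6 divisions, so the expansion has 6 partial quotients, read off in order.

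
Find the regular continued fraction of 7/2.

Run the Euclidean algorithm on 7 and 2; the successive quotients are the partial quotients a_0, a_1, ... (each step inverts the fractional part left over by the previous one):
  7 = 3*2 + 1, so a_0 = 3.
  2 = 2*1 + 0, so a_1 = 2.
The remainder reaches 0 after 2 divisions, so the expansion has 2 partial quotients, read off in order.

[3; 2]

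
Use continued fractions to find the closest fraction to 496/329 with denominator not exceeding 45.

68/45

Expand x = 496/329 as a continued fraction with the Euclidean algorithm:
  496 = 1*329 + 167, so a_0 = 1.
  329 = 1*167 + 162, so a_1 = 1.
  167 = 1*162 + 5, so a_2 = 1.
  162 = 32*5 + 2, so a_3 = 32.
  5 = 2*2 + 1, so a_4 = 2.
  2 = 2*1 + 0, so a_5 = 2.
so x = [1; 1, 1, 32, 2, 2].
Convergents (p_i = a_i*p_{i-1} + p_{i-2}, q_i = a_i*q_{i-1} + q_{i-2} with p_{-2}=0, p_{-1}=1, q_{-2}=1, q_{-1}=0), until the denominator exceeds 45:
  i=0: a_0=1, p_0 = 1*1 + 0 = 1, q_0 = 1*0 + 1 = 1.
  i=1: a_1=1, p_1 = 1*1 + 1 = 2, q_1 = 1*1 + 0 = 1.
  i=2: a_2=1, p_2 = 1*2 + 1 = 3, q_2 = 1*1 + 1 = 2.
  i=3: a_3=32, p_3 = 32*3 + 2 = 98, q_3 = 32*2 + 1 = 65.
q_3 = 65 > 45, so the last convergent with denominator <= 45 is p_2/q_2 = 3/2.
The closest fraction with denominator <= 45 is either p_2/q_2 or the intermediate fraction (k*p_2 + p_1)/(k*q_2 + q_1) with the largest k >= 1 whose denominator stays <= 45; these approach x as k grows, and every other convergent or intermediate fraction in range is farther away.
Largest k: floor((45 - q_1)/q_2) = floor((45 - 1)/2) = 22.
That gives (22*3 + 2)/(22*2 + 1) = 68/45.
Compare the errors: |x - 3/2| = |496*2 - 3*329|/(329*2) = 5/658, and |x - 68/45| = |496*45 - 68*329|/(329*45) = 52/14805.
Cross-multiplying, 52*658 = 34216 < 74025 = 5*14805, so 52/14805 is smaller: the intermediate fraction 68/45 is closer to x than 3/2.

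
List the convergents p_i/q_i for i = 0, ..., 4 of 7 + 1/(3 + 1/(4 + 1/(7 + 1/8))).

Using the convergent recurrence p_i = a_i*p_{i-1} + p_{i-2}, q_i = a_i*q_{i-1} + q_{i-2} with p_{-2}=0, p_{-1}=1, q_{-2}=1, q_{-1}=0:
  i=0: a_0=7, p_0 = 7*1 + 0 = 7, q_0 = 7*0 + 1 = 1.
  i=1: a_1=3, p_1 = 3*7 + 1 = 22, q_1 = 3*1 + 0 = 3.
  i=2: a_2=4, p_2 = 4*22 + 7 = 95, q_2 = 4*3 + 1 = 13.
  i=3: a_3=7, p_3 = 7*95 + 22 = 687, q_3 = 7*13 + 3 = 94.
  i=4: a_4=8, p_4 = 8*687 + 95 = 5591, q_4 = 8*94 + 13 = 765.

7/1, 22/3, 95/13, 687/94, 5591/765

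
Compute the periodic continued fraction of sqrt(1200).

[34; (1, 1, 1, 3, 1, 1, 1, 68)]

Write x_i = (sqrt(1200) + m_i)/d_i with (m_0, d_0) = (0, 1). a_0 = floor(sqrt(1200)) = 34, since 34^2 = 1156 <= 1200 < 1225 = 35^2.
Iterate m_{i+1} = d_i*a_i - m_i, d_{i+1} = (1200 - m_{i+1}^2)/d_i, a_{i+1} = floor((a_0 + m_{i+1})/d_{i+1}):
  m_1 = 1*34 - 0 = 34, d_1 = (1200 - 34^2)/1 = 44/1 = 44, a_1 = floor((34 + 34)/44) = 1.
  m_2 = 44*1 - 34 = 10, d_2 = (1200 - 10^2)/44 = 1100/44 = 25, a_2 = floor((34 + 10)/25) = 1.
  m_3 = 25*1 - 10 = 15, d_3 = (1200 - 15^2)/25 = 975/25 = 39, a_3 = floor((34 + 15)/39) = 1.
  m_4 = 39*1 - 15 = 24, d_4 = (1200 - 24^2)/39 = 624/39 = 16, a_4 = floor((34 + 24)/16) = 3.
  m_5 = 16*3 - 24 = 24, d_5 = (1200 - 24^2)/16 = 624/16 = 39, a_5 = floor((34 + 24)/39) = 1.
  m_6 = 39*1 - 24 = 15, d_6 = (1200 - 15^2)/39 = 975/39 = 25, a_6 = floor((34 + 15)/25) = 1.
  m_7 = 25*1 - 15 = 10, d_7 = (1200 - 10^2)/25 = 1100/25 = 44, a_7 = floor((34 + 10)/44) = 1.
  m_8 = 44*1 - 10 = 34, d_8 = (1200 - 34^2)/44 = 44/44 = 1, a_8 = floor((34 + 34)/1) = 68.
  m_9 = 1*68 - 34 = 34, d_9 = (1200 - 34^2)/1 = 44/1 = 44: (m_9, d_9) = (m_1, d_1) = (34, 44), so from here the quotients repeat a_1, ..., a_8; the period length is 8.
Hence the expansion of sqrt(1200) is a_0 = 34 followed by the repeating block 1, 1, 1, 3, 1, 1, 1, 68 (period 8).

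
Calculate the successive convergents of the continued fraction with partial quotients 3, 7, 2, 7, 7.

Using the convergent recurrence p_i = a_i*p_{i-1} + p_{i-2}, q_i = a_i*q_{i-1} + q_{i-2} with p_{-2}=0, p_{-1}=1, q_{-2}=1, q_{-1}=0:
  i=0: a_0=3, p_0 = 3*1 + 0 = 3, q_0 = 3*0 + 1 = 1.
  i=1: a_1=7, p_1 = 7*3 + 1 = 22, q_1 = 7*1 + 0 = 7.
  i=2: a_2=2, p_2 = 2*22 + 3 = 47, q_2 = 2*7 + 1 = 15.
  i=3: a_3=7, p_3 = 7*47 + 22 = 351, q_3 = 7*15 + 7 = 112.
  i=4: a_4=7, p_4 = 7*351 + 47 = 2504, q_4 = 7*112 + 15 = 799.

3/1, 22/7, 47/15, 351/112, 2504/799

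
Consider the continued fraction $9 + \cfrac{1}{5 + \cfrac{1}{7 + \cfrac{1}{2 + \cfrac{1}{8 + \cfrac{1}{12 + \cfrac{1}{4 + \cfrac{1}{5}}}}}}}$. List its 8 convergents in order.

Using the convergent recurrence p_i = a_i*p_{i-1} + p_{i-2}, q_i = a_i*q_{i-1} + q_{i-2} with p_{-2}=0, p_{-1}=1, q_{-2}=1, q_{-1}=0:
  i=0: a_0=9, p_0 = 9*1 + 0 = 9, q_0 = 9*0 + 1 = 1.
  i=1: a_1=5, p_1 = 5*9 + 1 = 46, q_1 = 5*1 + 0 = 5.
  i=2: a_2=7, p_2 = 7*46 + 9 = 331, q_2 = 7*5 + 1 = 36.
  i=3: a_3=2, p_3 = 2*331 + 46 = 708, q_3 = 2*36 + 5 = 77.
  i=4: a_4=8, p_4 = 8*708 + 331 = 5995, q_4 = 8*77 + 36 = 652.
  i=5: a_5=12, p_5 = 12*5995 + 708 = 72648, q_5 = 12*652 + 77 = 7901.
  i=6: a_6=4, p_6 = 4*72648 + 5995 = 296587, q_6 = 4*7901 + 652 = 32256.
  i=7: a_7=5, p_7 = 5*296587 + 72648 = 1555583, q_7 = 5*32256 + 7901 = 169181.

9/1, 46/5, 331/36, 708/77, 5995/652, 72648/7901, 296587/32256, 1555583/169181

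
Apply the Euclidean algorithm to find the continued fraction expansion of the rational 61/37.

[1; 1, 1, 1, 5, 2]

Run the Euclidean algorithm on 61 and 37; the successive quotients are the partial quotients a_0, a_1, ... (each step inverts the fractional part left over by the previous one):
  61 = 1*37 + 24, so a_0 = 1.
  37 = 1*24 + 13, so a_1 = 1.
  24 = 1*13 + 11, so a_2 = 1.
  13 = 1*11 + 2, so a_3 = 1.
  11 = 5*2 + 1, so a_4 = 5.
  2 = 2*1 + 0, so a_5 = 2.
The remainder reaches 0 after 6 divisions, so the expansion has 6 partial quotients, read off in order.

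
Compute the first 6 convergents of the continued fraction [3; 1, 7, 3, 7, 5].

3/1, 4/1, 31/8, 97/25, 710/183, 3647/940

Using the convergent recurrence p_i = a_i*p_{i-1} + p_{i-2}, q_i = a_i*q_{i-1} + q_{i-2} with p_{-2}=0, p_{-1}=1, q_{-2}=1, q_{-1}=0:
  i=0: a_0=3, p_0 = 3*1 + 0 = 3, q_0 = 3*0 + 1 = 1.
  i=1: a_1=1, p_1 = 1*3 + 1 = 4, q_1 = 1*1 + 0 = 1.
  i=2: a_2=7, p_2 = 7*4 + 3 = 31, q_2 = 7*1 + 1 = 8.
  i=3: a_3=3, p_3 = 3*31 + 4 = 97, q_3 = 3*8 + 1 = 25.
  i=4: a_4=7, p_4 = 7*97 + 31 = 710, q_4 = 7*25 + 8 = 183.
  i=5: a_5=5, p_5 = 5*710 + 97 = 3647, q_5 = 5*183 + 25 = 940.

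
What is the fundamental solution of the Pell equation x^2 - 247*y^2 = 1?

First expand sqrt(247) as a continued fraction. With x_i = (sqrt(247) + m_i)/d_i and (m_0, d_0) = (0, 1): a_0 = floor(sqrt(247)) = 15, since 15^2 = 225 <= 247 < 256 = 16^2.
Iterate m_{i+1} = d_i*a_i - m_i, d_{i+1} = (247 - m_{i+1}^2)/d_i, a_{i+1} = floor((a_0 + m_{i+1})/d_{i+1}):
  m_1 = 1*15 - 0 = 15, d_1 = (247 - 15^2)/1 = 22/1 = 22, a_1 = floor((15 + 15)/22) = 1.
  m_2 = 22*1 - 15 = 7, d_2 = (247 - 7^2)/22 = 198/22 = 9, a_2 = floor((15 + 7)/9) = 2.
  m_3 = 9*2 - 7 = 11, d_3 = (247 - 11^2)/9 = 126/9 = 14, a_3 = floor((15 + 11)/14) = 1.
  m_4 = 14*1 - 11 = 3, d_4 = (247 - 3^2)/14 = 238/14 = 17, a_4 = floor((15 + 3)/17) = 1.
  m_5 = 17*1 - 3 = 14, d_5 = (247 - 14^2)/17 = 51/17 = 3, a_5 = floor((15 + 14)/3) = 9.
  m_6 = 3*9 - 14 = 13, d_6 = (247 - 13^2)/3 = 78/3 = 26, a_6 = floor((15 + 13)/26) = 1.
  m_7 = 26*1 - 13 = 13, d_7 = (247 - 13^2)/26 = 78/26 = 3, a_7 = floor((15 + 13)/3) = 9.
  m_8 = 3*9 - 13 = 14, d_8 = (247 - 14^2)/3 = 51/3 = 17, a_8 = floor((15 + 14)/17) = 1.
  m_9 = 17*1 - 14 = 3, d_9 = (247 - 3^2)/17 = 238/17 = 14, a_9 = floor((15 + 3)/14) = 1.
  m_10 = 14*1 - 3 = 11, d_10 = (247 - 11^2)/14 = 126/14 = 9, a_10 = floor((15 + 11)/9) = 2.
  m_11 = 9*2 - 11 = 7, d_11 = (247 - 7^2)/9 = 198/9 = 22, a_11 = floor((15 + 7)/22) = 1.
  m_12 = 22*1 - 7 = 15, d_12 = (247 - 15^2)/22 = 22/22 = 1, a_12 = floor((15 + 15)/1) = 30.
  m_13 = 1*30 - 15 = 15, d_13 = (247 - 15^2)/1 = 22/1 = 22: (m_13, d_13) = (m_1, d_1) = (15, 22), so from here the quotients repeat a_1, ..., a_12; the period length is 12.
So sqrt(247) = [15; (1, 2, 1, 1, 9, 1, 9, 1, 1, 2, 1, 30)] with period length k = 12.
k is even, so the fundamental solution of x^2 - 247y^2 = 1 is (p_{k-1}, q_{k-1}) = (p_11, q_11); compute convergents through index 11.
Convergents (p_i = a_i*p_{i-1} + p_{i-2}, q_i = a_i*q_{i-1} + q_{i-2} with p_{-2}=0, p_{-1}=1, q_{-2}=1, q_{-1}=0):
  i=0: a_0=15, p_0 = 15*1 + 0 = 15, q_0 = 15*0 + 1 = 1.
  i=1: a_1=1, p_1 = 1*15 + 1 = 16, q_1 = 1*1 + 0 = 1.
  i=2: a_2=2, p_2 = 2*16 + 15 = 47, q_2 = 2*1 + 1 = 3.
  i=3: a_3=1, p_3 = 1*47 + 16 = 63, q_3 = 1*3 + 1 = 4.
  i=4: a_4=1, p_4 = 1*63 + 47 = 110, q_4 = 1*4 + 3 = 7.
  i=5: a_5=9, p_5 = 9*110 + 63 = 1053, q_5 = 9*7 + 4 = 67.
  i=6: a_6=1, p_6 = 1*1053 + 110 = 1163, q_6 = 1*67 + 7 = 74.
  i=7: a_7=9, p_7 = 9*1163 + 1053 = 11520, q_7 = 9*74 + 67 = 733.
  i=8: a_8=1, p_8 = 1*11520 + 1163 = 12683, q_8 = 1*733 + 74 = 807.
  i=9: a_9=1, p_9 = 1*12683 + 11520 = 24203, q_9 = 1*807 + 733 = 1540.
  i=10: a_10=2, p_10 = 2*24203 + 12683 = 61089, q_10 = 2*1540 + 807 = 3887.
  i=11: a_11=1, p_11 = 1*61089 + 24203 = 85292, q_11 = 1*3887 + 1540 = 5427.
Check: 85292^2 - 247*5427^2 = 7274725264 - 7274725263 = 1, so (x, y) = (85292, 5427) solves the equation, and by the theorem it is the least positive solution.

(x, y) = (85292, 5427)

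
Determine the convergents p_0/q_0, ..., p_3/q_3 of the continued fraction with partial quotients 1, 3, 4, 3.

1/1, 4/3, 17/13, 55/42

Using the convergent recurrence p_i = a_i*p_{i-1} + p_{i-2}, q_i = a_i*q_{i-1} + q_{i-2} with p_{-2}=0, p_{-1}=1, q_{-2}=1, q_{-1}=0:
  i=0: a_0=1, p_0 = 1*1 + 0 = 1, q_0 = 1*0 + 1 = 1.
  i=1: a_1=3, p_1 = 3*1 + 1 = 4, q_1 = 3*1 + 0 = 3.
  i=2: a_2=4, p_2 = 4*4 + 1 = 17, q_2 = 4*3 + 1 = 13.
  i=3: a_3=3, p_3 = 3*17 + 4 = 55, q_3 = 3*13 + 3 = 42.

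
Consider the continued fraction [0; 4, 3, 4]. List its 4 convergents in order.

0/1, 1/4, 3/13, 13/56

Using the convergent recurrence p_i = a_i*p_{i-1} + p_{i-2}, q_i = a_i*q_{i-1} + q_{i-2} with p_{-2}=0, p_{-1}=1, q_{-2}=1, q_{-1}=0:
  i=0: a_0=0, p_0 = 0*1 + 0 = 0, q_0 = 0*0 + 1 = 1.
  i=1: a_1=4, p_1 = 4*0 + 1 = 1, q_1 = 4*1 + 0 = 4.
  i=2: a_2=3, p_2 = 3*1 + 0 = 3, q_2 = 3*4 + 1 = 13.
  i=3: a_3=4, p_3 = 4*3 + 1 = 13, q_3 = 4*13 + 4 = 56.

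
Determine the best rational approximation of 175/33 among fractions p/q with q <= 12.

Expand x = 175/33 as a continued fraction with the Euclidean algorithm:
  175 = 5*33 + 10, so a_0 = 5.
  33 = 3*10 + 3, so a_1 = 3.
  10 = 3*3 + 1, so a_2 = 3.
  3 = 3*1 + 0, so a_3 = 3.
so x = [5; 3, 3, 3].
Convergents (p_i = a_i*p_{i-1} + p_{i-2}, q_i = a_i*q_{i-1} + q_{i-2} with p_{-2}=0, p_{-1}=1, q_{-2}=1, q_{-1}=0), until the denominator exceeds 12:
  i=0: a_0=5, p_0 = 5*1 + 0 = 5, q_0 = 5*0 + 1 = 1.
  i=1: a_1=3, p_1 = 3*5 + 1 = 16, q_1 = 3*1 + 0 = 3.
  i=2: a_2=3, p_2 = 3*16 + 5 = 53, q_2 = 3*3 + 1 = 10.
  i=3: a_3=3, p_3 = 3*53 + 16 = 175, q_3 = 3*10 + 3 = 33.
q_3 = 33 > 12, so the last convergent with denominator <= 12 is p_2/q_2 = 53/10.
The closest fraction with denominator <= 12 is either p_2/q_2 or the intermediate fraction (k*p_2 + p_1)/(k*q_2 + q_1) with the largest k >= 1 whose denominator stays <= 12; these approach x as k grows, and every other convergent or intermediate fraction in range is farther away.
Largest k: floor((12 - q_1)/q_2) = floor((12 - 3)/10) = 0.
Since k = 0, no intermediate fraction beyond p_2/q_2 has denominator <= 12, so the convergent 53/10 is the closest (its error is |175*10 - 53*33|/(33*10) = 1/330).

53/10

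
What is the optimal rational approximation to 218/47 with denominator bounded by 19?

51/11

Expand x = 218/47 as a continued fraction with the Euclidean algorithm:
  218 = 4*47 + 30, so a_0 = 4.
  47 = 1*30 + 17, so a_1 = 1.
  30 = 1*17 + 13, so a_2 = 1.
  17 = 1*13 + 4, so a_3 = 1.
  13 = 3*4 + 1, so a_4 = 3.
  4 = 4*1 + 0, so a_5 = 4.
so x = [4; 1, 1, 1, 3, 4].
Convergents (p_i = a_i*p_{i-1} + p_{i-2}, q_i = a_i*q_{i-1} + q_{i-2} with p_{-2}=0, p_{-1}=1, q_{-2}=1, q_{-1}=0), until the denominator exceeds 19:
  i=0: a_0=4, p_0 = 4*1 + 0 = 4, q_0 = 4*0 + 1 = 1.
  i=1: a_1=1, p_1 = 1*4 + 1 = 5, q_1 = 1*1 + 0 = 1.
  i=2: a_2=1, p_2 = 1*5 + 4 = 9, q_2 = 1*1 + 1 = 2.
  i=3: a_3=1, p_3 = 1*9 + 5 = 14, q_3 = 1*2 + 1 = 3.
  i=4: a_4=3, p_4 = 3*14 + 9 = 51, q_4 = 3*3 + 2 = 11.
  i=5: a_5=4, p_5 = 4*51 + 14 = 218, q_5 = 4*11 + 3 = 47.
q_5 = 47 > 19, so the last convergent with denominator <= 19 is p_4/q_4 = 51/11.
The closest fraction with denominator <= 19 is either p_4/q_4 or the intermediate fraction (k*p_4 + p_3)/(k*q_4 + q_3) with the largest k >= 1 whose denominator stays <= 19; these approach x as k grows, and every other convergent or intermediate fraction in range is farther away.
Largest k: floor((19 - q_3)/q_4) = floor((19 - 3)/11) = 1.
That gives (1*51 + 14)/(1*11 + 3) = 65/14.
Compare the errors: |x - 51/11| = |218*11 - 51*47|/(47*11) = 1/517, and |x - 65/14| = |218*14 - 65*47|/(47*14) = 3/658.
Cross-multiplying, 1*658 = 658 < 1551 = 3*517, so 1/517 is smaller: the convergent 51/11 is closer to x than 65/14.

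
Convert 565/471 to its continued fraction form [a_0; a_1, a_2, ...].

[1; 5, 94]

Run the Euclidean algorithm on 565 and 471; the successive quotients are the partial quotients a_0, a_1, ... (each step inverts the fractional part left over by the previous one):
  565 = 1*471 + 94, so a_0 = 1.
  471 = 5*94 + 1, so a_1 = 5.
  94 = 94*1 + 0, so a_2 = 94.
The remainder reaches 0 after 3 divisions, so the expansion has 3 partial quotients, read off in order.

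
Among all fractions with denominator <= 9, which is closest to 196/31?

19/3

Expand x = 196/31 as a continued fraction with the Euclidean algorithm:
  196 = 6*31 + 10, so a_0 = 6.
  31 = 3*10 + 1, so a_1 = 3.
  10 = 10*1 + 0, so a_2 = 10.
so x = [6; 3, 10].
Convergents (p_i = a_i*p_{i-1} + p_{i-2}, q_i = a_i*q_{i-1} + q_{i-2} with p_{-2}=0, p_{-1}=1, q_{-2}=1, q_{-1}=0), until the denominator exceeds 9:
  i=0: a_0=6, p_0 = 6*1 + 0 = 6, q_0 = 6*0 + 1 = 1.
  i=1: a_1=3, p_1 = 3*6 + 1 = 19, q_1 = 3*1 + 0 = 3.
  i=2: a_2=10, p_2 = 10*19 + 6 = 196, q_2 = 10*3 + 1 = 31.
q_2 = 31 > 9, so the last convergent with denominator <= 9 is p_1/q_1 = 19/3.
The closest fraction with denominator <= 9 is either p_1/q_1 or the intermediate fraction (k*p_1 + p_0)/(k*q_1 + q_0) with the largest k >= 1 whose denominator stays <= 9; these approach x as k grows, and every other convergent or intermediate fraction in range is farther away.
Largest k: floor((9 - q_0)/q_1) = floor((9 - 1)/3) = 2.
That gives (2*19 + 6)/(2*3 + 1) = 44/7.
Compare the errors: |x - 19/3| = |196*3 - 19*31|/(31*3) = 1/93, and |x - 44/7| = |196*7 - 44*31|/(31*7) = 8/217.
Cross-multiplying, 1*217 = 217 < 744 = 8*93, so 1/93 is smaller: the convergent 19/3 is closer to x than 44/7.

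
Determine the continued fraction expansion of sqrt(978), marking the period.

[31; (3, 1, 1, 1, 30, 1, 1, 1, 3, 62)]

Write x_i = (sqrt(978) + m_i)/d_i with (m_0, d_0) = (0, 1). a_0 = floor(sqrt(978)) = 31, since 31^2 = 961 <= 978 < 1024 = 32^2.
Iterate m_{i+1} = d_i*a_i - m_i, d_{i+1} = (978 - m_{i+1}^2)/d_i, a_{i+1} = floor((a_0 + m_{i+1})/d_{i+1}):
  m_1 = 1*31 - 0 = 31, d_1 = (978 - 31^2)/1 = 17/1 = 17, a_1 = floor((31 + 31)/17) = 3.
  m_2 = 17*3 - 31 = 20, d_2 = (978 - 20^2)/17 = 578/17 = 34, a_2 = floor((31 + 20)/34) = 1.
  m_3 = 34*1 - 20 = 14, d_3 = (978 - 14^2)/34 = 782/34 = 23, a_3 = floor((31 + 14)/23) = 1.
  m_4 = 23*1 - 14 = 9, d_4 = (978 - 9^2)/23 = 897/23 = 39, a_4 = floor((31 + 9)/39) = 1.
  m_5 = 39*1 - 9 = 30, d_5 = (978 - 30^2)/39 = 78/39 = 2, a_5 = floor((31 + 30)/2) = 30.
  m_6 = 2*30 - 30 = 30, d_6 = (978 - 30^2)/2 = 78/2 = 39, a_6 = floor((31 + 30)/39) = 1.
  m_7 = 39*1 - 30 = 9, d_7 = (978 - 9^2)/39 = 897/39 = 23, a_7 = floor((31 + 9)/23) = 1.
  m_8 = 23*1 - 9 = 14, d_8 = (978 - 14^2)/23 = 782/23 = 34, a_8 = floor((31 + 14)/34) = 1.
  m_9 = 34*1 - 14 = 20, d_9 = (978 - 20^2)/34 = 578/34 = 17, a_9 = floor((31 + 20)/17) = 3.
  m_10 = 17*3 - 20 = 31, d_10 = (978 - 31^2)/17 = 17/17 = 1, a_10 = floor((31 + 31)/1) = 62.
  m_11 = 1*62 - 31 = 31, d_11 = (978 - 31^2)/1 = 17/1 = 17: (m_11, d_11) = (m_1, d_1) = (31, 17), so from here the quotients repeat a_1, ..., a_10; the period length is 10.
Hence the expansion of sqrt(978) is a_0 = 31 followed by the repeating block 3, 1, 1, 1, 30, 1, 1, 1, 3, 62 (period 10).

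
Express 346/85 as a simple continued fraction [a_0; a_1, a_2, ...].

Run the Euclidean algorithm on 346 and 85; the successive quotients are the partial quotients a_0, a_1, ... (each step inverts the fractional part left over by the previous one):
  346 = 4*85 + 6, so a_0 = 4.
  85 = 14*6 + 1, so a_1 = 14.
  6 = 6*1 + 0, so a_2 = 6.
The remainder reaches 0 after 3 divisions, so the expansion has 3 partial quotients, read off in order.

[4; 14, 6]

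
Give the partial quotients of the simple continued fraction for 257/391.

[0; 1, 1, 1, 11, 5, 2]

Run the Euclidean algorithm on 257 and 391; the successive quotients are the partial quotients a_0, a_1, ... (each step inverts the fractional part left over by the previous one):
  257 = 0*391 + 257, so a_0 = 0.
  391 = 1*257 + 134, so a_1 = 1.
  257 = 1*134 + 123, so a_2 = 1.
  134 = 1*123 + 11, so a_3 = 1.
  123 = 11*11 + 2, so a_4 = 11.
  11 = 5*2 + 1, so a_5 = 5.
  2 = 2*1 + 0, so a_6 = 2.
The remainder reaches 0 after 7 divisions, so the expansion has 7 partial quotients, read off in order.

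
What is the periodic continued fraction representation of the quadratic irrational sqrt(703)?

Write x_i = (sqrt(703) + m_i)/d_i with (m_0, d_0) = (0, 1). a_0 = floor(sqrt(703)) = 26, since 26^2 = 676 <= 703 < 729 = 27^2.
Iterate m_{i+1} = d_i*a_i - m_i, d_{i+1} = (703 - m_{i+1}^2)/d_i, a_{i+1} = floor((a_0 + m_{i+1})/d_{i+1}):
  m_1 = 1*26 - 0 = 26, d_1 = (703 - 26^2)/1 = 27/1 = 27, a_1 = floor((26 + 26)/27) = 1.
  m_2 = 27*1 - 26 = 1, d_2 = (703 - 1^2)/27 = 702/27 = 26, a_2 = floor((26 + 1)/26) = 1.
  m_3 = 26*1 - 1 = 25, d_3 = (703 - 25^2)/26 = 78/26 = 3, a_3 = floor((26 + 25)/3) = 17.
  m_4 = 3*17 - 25 = 26, d_4 = (703 - 26^2)/3 = 27/3 = 9, a_4 = floor((26 + 26)/9) = 5.
  m_5 = 9*5 - 26 = 19, d_5 = (703 - 19^2)/9 = 342/9 = 38, a_5 = floor((26 + 19)/38) = 1.
  m_6 = 38*1 - 19 = 19, d_6 = (703 - 19^2)/38 = 342/38 = 9, a_6 = floor((26 + 19)/9) = 5.
  m_7 = 9*5 - 19 = 26, d_7 = (703 - 26^2)/9 = 27/9 = 3, a_7 = floor((26 + 26)/3) = 17.
  m_8 = 3*17 - 26 = 25, d_8 = (703 - 25^2)/3 = 78/3 = 26, a_8 = floor((26 + 25)/26) = 1.
  m_9 = 26*1 - 25 = 1, d_9 = (703 - 1^2)/26 = 702/26 = 27, a_9 = floor((26 + 1)/27) = 1.
  m_10 = 27*1 - 1 = 26, d_10 = (703 - 26^2)/27 = 27/27 = 1, a_10 = floor((26 + 26)/1) = 52.
  m_11 = 1*52 - 26 = 26, d_11 = (703 - 26^2)/1 = 27/1 = 27: (m_11, d_11) = (m_1, d_1) = (26, 27), so from here the quotients repeat a_1, ..., a_10; the period length is 10.
Hence the expansion of sqrt(703) is a_0 = 26 followed by the repeating block 1, 1, 17, 5, 1, 5, 17, 1, 1, 52 (period 10).

[26; (1, 1, 17, 5, 1, 5, 17, 1, 1, 52)]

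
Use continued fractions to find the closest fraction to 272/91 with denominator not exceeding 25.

3/1

Expand x = 272/91 as a continued fraction with the Euclidean algorithm:
  272 = 2*91 + 90, so a_0 = 2.
  91 = 1*90 + 1, so a_1 = 1.
  90 = 90*1 + 0, so a_2 = 90.
so x = [2; 1, 90].
Convergents (p_i = a_i*p_{i-1} + p_{i-2}, q_i = a_i*q_{i-1} + q_{i-2} with p_{-2}=0, p_{-1}=1, q_{-2}=1, q_{-1}=0), until the denominator exceeds 25:
  i=0: a_0=2, p_0 = 2*1 + 0 = 2, q_0 = 2*0 + 1 = 1.
  i=1: a_1=1, p_1 = 1*2 + 1 = 3, q_1 = 1*1 + 0 = 1.
  i=2: a_2=90, p_2 = 90*3 + 2 = 272, q_2 = 90*1 + 1 = 91.
q_2 = 91 > 25, so the last convergent with denominator <= 25 is p_1/q_1 = 3/1.
The closest fraction with denominator <= 25 is either p_1/q_1 or the intermediate fraction (k*p_1 + p_0)/(k*q_1 + q_0) with the largest k >= 1 whose denominator stays <= 25; these approach x as k grows, and every other convergent or intermediate fraction in range is farther away.
Largest k: floor((25 - q_0)/q_1) = floor((25 - 1)/1) = 24.
That gives (24*3 + 2)/(24*1 + 1) = 74/25.
Compare the errors: |x - 3/1| = |272*1 - 3*91|/(91*1) = 1/91, and |x - 74/25| = |272*25 - 74*91|/(91*25) = 66/2275.
Cross-multiplying, 1*2275 = 2275 < 6006 = 66*91, so 1/91 is smaller: the convergent 3/1 is closer to x than 74/25.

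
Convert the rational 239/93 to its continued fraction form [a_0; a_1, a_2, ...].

Run the Euclidean algorithm on 239 and 93; the successive quotients are the partial quotients a_0, a_1, ... (each step inverts the fractional part left over by the previous one):
  239 = 2*93 + 53, so a_0 = 2.
  93 = 1*53 + 40, so a_1 = 1.
  53 = 1*40 + 13, so a_2 = 1.
  40 = 3*13 + 1, so a_3 = 3.
  13 = 13*1 + 0, so a_4 = 13.
The remainder reaches 0 after 5 divisions, so the expansion has 5 partial quotients, read off in order.

[2; 1, 1, 3, 13]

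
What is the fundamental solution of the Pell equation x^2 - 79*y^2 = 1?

(x, y) = (80, 9)

First expand sqrt(79) as a continued fraction. With x_i = (sqrt(79) + m_i)/d_i and (m_0, d_0) = (0, 1): a_0 = floor(sqrt(79)) = 8, since 8^2 = 64 <= 79 < 81 = 9^2.
Iterate m_{i+1} = d_i*a_i - m_i, d_{i+1} = (79 - m_{i+1}^2)/d_i, a_{i+1} = floor((a_0 + m_{i+1})/d_{i+1}):
  m_1 = 1*8 - 0 = 8, d_1 = (79 - 8^2)/1 = 15/1 = 15, a_1 = floor((8 + 8)/15) = 1.
  m_2 = 15*1 - 8 = 7, d_2 = (79 - 7^2)/15 = 30/15 = 2, a_2 = floor((8 + 7)/2) = 7.
  m_3 = 2*7 - 7 = 7, d_3 = (79 - 7^2)/2 = 30/2 = 15, a_3 = floor((8 + 7)/15) = 1.
  m_4 = 15*1 - 7 = 8, d_4 = (79 - 8^2)/15 = 15/15 = 1, a_4 = floor((8 + 8)/1) = 16.
  m_5 = 1*16 - 8 = 8, d_5 = (79 - 8^2)/1 = 15/1 = 15: (m_5, d_5) = (m_1, d_1) = (8, 15), so from here the quotients repeat a_1, ..., a_4; the period length is 4.
So sqrt(79) = [8; (1, 7, 1, 16)] with period length k = 4.
k is even, so the fundamental solution of x^2 - 79y^2 = 1 is (p_{k-1}, q_{k-1}) = (p_3, q_3); compute convergents through index 3.
Convergents (p_i = a_i*p_{i-1} + p_{i-2}, q_i = a_i*q_{i-1} + q_{i-2} with p_{-2}=0, p_{-1}=1, q_{-2}=1, q_{-1}=0):
  i=0: a_0=8, p_0 = 8*1 + 0 = 8, q_0 = 8*0 + 1 = 1.
  i=1: a_1=1, p_1 = 1*8 + 1 = 9, q_1 = 1*1 + 0 = 1.
  i=2: a_2=7, p_2 = 7*9 + 8 = 71, q_2 = 7*1 + 1 = 8.
  i=3: a_3=1, p_3 = 1*71 + 9 = 80, q_3 = 1*8 + 1 = 9.
Check: 80^2 - 79*9^2 = 6400 - 6399 = 1, so (x, y) = (80, 9) solves the equation, and by the theorem it is the least positive solution.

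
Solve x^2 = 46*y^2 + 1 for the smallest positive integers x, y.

(x, y) = (24335, 3588)

First expand sqrt(46) as a continued fraction. With x_i = (sqrt(46) + m_i)/d_i and (m_0, d_0) = (0, 1): a_0 = floor(sqrt(46)) = 6, since 6^2 = 36 <= 46 < 49 = 7^2.
Iterate m_{i+1} = d_i*a_i - m_i, d_{i+1} = (46 - m_{i+1}^2)/d_i, a_{i+1} = floor((a_0 + m_{i+1})/d_{i+1}):
  m_1 = 1*6 - 0 = 6, d_1 = (46 - 6^2)/1 = 10/1 = 10, a_1 = floor((6 + 6)/10) = 1.
  m_2 = 10*1 - 6 = 4, d_2 = (46 - 4^2)/10 = 30/10 = 3, a_2 = floor((6 + 4)/3) = 3.
  m_3 = 3*3 - 4 = 5, d_3 = (46 - 5^2)/3 = 21/3 = 7, a_3 = floor((6 + 5)/7) = 1.
  m_4 = 7*1 - 5 = 2, d_4 = (46 - 2^2)/7 = 42/7 = 6, a_4 = floor((6 + 2)/6) = 1.
  m_5 = 6*1 - 2 = 4, d_5 = (46 - 4^2)/6 = 30/6 = 5, a_5 = floor((6 + 4)/5) = 2.
  m_6 = 5*2 - 4 = 6, d_6 = (46 - 6^2)/5 = 10/5 = 2, a_6 = floor((6 + 6)/2) = 6.
  m_7 = 2*6 - 6 = 6, d_7 = (46 - 6^2)/2 = 10/2 = 5, a_7 = floor((6 + 6)/5) = 2.
  m_8 = 5*2 - 6 = 4, d_8 = (46 - 4^2)/5 = 30/5 = 6, a_8 = floor((6 + 4)/6) = 1.
  m_9 = 6*1 - 4 = 2, d_9 = (46 - 2^2)/6 = 42/6 = 7, a_9 = floor((6 + 2)/7) = 1.
  m_10 = 7*1 - 2 = 5, d_10 = (46 - 5^2)/7 = 21/7 = 3, a_10 = floor((6 + 5)/3) = 3.
  m_11 = 3*3 - 5 = 4, d_11 = (46 - 4^2)/3 = 30/3 = 10, a_11 = floor((6 + 4)/10) = 1.
  m_12 = 10*1 - 4 = 6, d_12 = (46 - 6^2)/10 = 10/10 = 1, a_12 = floor((6 + 6)/1) = 12.
  m_13 = 1*12 - 6 = 6, d_13 = (46 - 6^2)/1 = 10/1 = 10: (m_13, d_13) = (m_1, d_1) = (6, 10), so from here the quotients repeat a_1, ..., a_12; the period length is 12.
So sqrt(46) = [6; (1, 3, 1, 1, 2, 6, 2, 1, 1, 3, 1, 12)] with period length k = 12.
k is even, so the fundamental solution of x^2 - 46y^2 = 1 is (p_{k-1}, q_{k-1}) = (p_11, q_11); compute convergents through index 11.
Convergents (p_i = a_i*p_{i-1} + p_{i-2}, q_i = a_i*q_{i-1} + q_{i-2} with p_{-2}=0, p_{-1}=1, q_{-2}=1, q_{-1}=0):
  i=0: a_0=6, p_0 = 6*1 + 0 = 6, q_0 = 6*0 + 1 = 1.
  i=1: a_1=1, p_1 = 1*6 + 1 = 7, q_1 = 1*1 + 0 = 1.
  i=2: a_2=3, p_2 = 3*7 + 6 = 27, q_2 = 3*1 + 1 = 4.
  i=3: a_3=1, p_3 = 1*27 + 7 = 34, q_3 = 1*4 + 1 = 5.
  i=4: a_4=1, p_4 = 1*34 + 27 = 61, q_4 = 1*5 + 4 = 9.
  i=5: a_5=2, p_5 = 2*61 + 34 = 156, q_5 = 2*9 + 5 = 23.
  i=6: a_6=6, p_6 = 6*156 + 61 = 997, q_6 = 6*23 + 9 = 147.
  i=7: a_7=2, p_7 = 2*997 + 156 = 2150, q_7 = 2*147 + 23 = 317.
  i=8: a_8=1, p_8 = 1*2150 + 997 = 3147, q_8 = 1*317 + 147 = 464.
  i=9: a_9=1, p_9 = 1*3147 + 2150 = 5297, q_9 = 1*464 + 317 = 781.
  i=10: a_10=3, p_10 = 3*5297 + 3147 = 19038, q_10 = 3*781 + 464 = 2807.
  i=11: a_11=1, p_11 = 1*19038 + 5297 = 24335, q_11 = 1*2807 + 781 = 3588.
Check: 24335^2 - 46*3588^2 = 592192225 - 592192224 = 1, so (x, y) = (24335, 3588) solves the equation, and by the theorem it is the least positive solution.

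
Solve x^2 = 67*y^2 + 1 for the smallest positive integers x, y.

First expand sqrt(67) as a continued fraction. With x_i = (sqrt(67) + m_i)/d_i and (m_0, d_0) = (0, 1): a_0 = floor(sqrt(67)) = 8, since 8^2 = 64 <= 67 < 81 = 9^2.
Iterate m_{i+1} = d_i*a_i - m_i, d_{i+1} = (67 - m_{i+1}^2)/d_i, a_{i+1} = floor((a_0 + m_{i+1})/d_{i+1}):
  m_1 = 1*8 - 0 = 8, d_1 = (67 - 8^2)/1 = 3/1 = 3, a_1 = floor((8 + 8)/3) = 5.
  m_2 = 3*5 - 8 = 7, d_2 = (67 - 7^2)/3 = 18/3 = 6, a_2 = floor((8 + 7)/6) = 2.
  m_3 = 6*2 - 7 = 5, d_3 = (67 - 5^2)/6 = 42/6 = 7, a_3 = floor((8 + 5)/7) = 1.
  m_4 = 7*1 - 5 = 2, d_4 = (67 - 2^2)/7 = 63/7 = 9, a_4 = floor((8 + 2)/9) = 1.
  m_5 = 9*1 - 2 = 7, d_5 = (67 - 7^2)/9 = 18/9 = 2, a_5 = floor((8 + 7)/2) = 7.
  m_6 = 2*7 - 7 = 7, d_6 = (67 - 7^2)/2 = 18/2 = 9, a_6 = floor((8 + 7)/9) = 1.
  m_7 = 9*1 - 7 = 2, d_7 = (67 - 2^2)/9 = 63/9 = 7, a_7 = floor((8 + 2)/7) = 1.
  m_8 = 7*1 - 2 = 5, d_8 = (67 - 5^2)/7 = 42/7 = 6, a_8 = floor((8 + 5)/6) = 2.
  m_9 = 6*2 - 5 = 7, d_9 = (67 - 7^2)/6 = 18/6 = 3, a_9 = floor((8 + 7)/3) = 5.
  m_10 = 3*5 - 7 = 8, d_10 = (67 - 8^2)/3 = 3/3 = 1, a_10 = floor((8 + 8)/1) = 16.
  m_11 = 1*16 - 8 = 8, d_11 = (67 - 8^2)/1 = 3/1 = 3: (m_11, d_11) = (m_1, d_1) = (8, 3), so from here the quotients repeat a_1, ..., a_10; the period length is 10.
So sqrt(67) = [8; (5, 2, 1, 1, 7, 1, 1, 2, 5, 16)] with period length k = 10.
k is even, so the fundamental solution of x^2 - 67y^2 = 1 is (p_{k-1}, q_{k-1}) = (p_9, q_9); compute convergents through index 9.
Convergents (p_i = a_i*p_{i-1} + p_{i-2}, q_i = a_i*q_{i-1} + q_{i-2} with p_{-2}=0, p_{-1}=1, q_{-2}=1, q_{-1}=0):
  i=0: a_0=8, p_0 = 8*1 + 0 = 8, q_0 = 8*0 + 1 = 1.
  i=1: a_1=5, p_1 = 5*8 + 1 = 41, q_1 = 5*1 + 0 = 5.
  i=2: a_2=2, p_2 = 2*41 + 8 = 90, q_2 = 2*5 + 1 = 11.
  i=3: a_3=1, p_3 = 1*90 + 41 = 131, q_3 = 1*11 + 5 = 16.
  i=4: a_4=1, p_4 = 1*131 + 90 = 221, q_4 = 1*16 + 11 = 27.
  i=5: a_5=7, p_5 = 7*221 + 131 = 1678, q_5 = 7*27 + 16 = 205.
  i=6: a_6=1, p_6 = 1*1678 + 221 = 1899, q_6 = 1*205 + 27 = 232.
  i=7: a_7=1, p_7 = 1*1899 + 1678 = 3577, q_7 = 1*232 + 205 = 437.
  i=8: a_8=2, p_8 = 2*3577 + 1899 = 9053, q_8 = 2*437 + 232 = 1106.
  i=9: a_9=5, p_9 = 5*9053 + 3577 = 48842, q_9 = 5*1106 + 437 = 5967.
Check: 48842^2 - 67*5967^2 = 2385540964 - 2385540963 = 1, so (x, y) = (48842, 5967) solves the equation, and by the theorem it is the least positive solution.

(x, y) = (48842, 5967)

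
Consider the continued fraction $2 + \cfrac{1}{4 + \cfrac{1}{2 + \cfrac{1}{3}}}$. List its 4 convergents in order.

2/1, 9/4, 20/9, 69/31

Using the convergent recurrence p_i = a_i*p_{i-1} + p_{i-2}, q_i = a_i*q_{i-1} + q_{i-2} with p_{-2}=0, p_{-1}=1, q_{-2}=1, q_{-1}=0:
  i=0: a_0=2, p_0 = 2*1 + 0 = 2, q_0 = 2*0 + 1 = 1.
  i=1: a_1=4, p_1 = 4*2 + 1 = 9, q_1 = 4*1 + 0 = 4.
  i=2: a_2=2, p_2 = 2*9 + 2 = 20, q_2 = 2*4 + 1 = 9.
  i=3: a_3=3, p_3 = 3*20 + 9 = 69, q_3 = 3*9 + 4 = 31.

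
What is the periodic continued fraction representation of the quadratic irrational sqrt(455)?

Write x_i = (sqrt(455) + m_i)/d_i with (m_0, d_0) = (0, 1). a_0 = floor(sqrt(455)) = 21, since 21^2 = 441 <= 455 < 484 = 22^2.
Iterate m_{i+1} = d_i*a_i - m_i, d_{i+1} = (455 - m_{i+1}^2)/d_i, a_{i+1} = floor((a_0 + m_{i+1})/d_{i+1}):
  m_1 = 1*21 - 0 = 21, d_1 = (455 - 21^2)/1 = 14/1 = 14, a_1 = floor((21 + 21)/14) = 3.
  m_2 = 14*3 - 21 = 21, d_2 = (455 - 21^2)/14 = 14/14 = 1, a_2 = floor((21 + 21)/1) = 42.
  m_3 = 1*42 - 21 = 21, d_3 = (455 - 21^2)/1 = 14/1 = 14: (m_3, d_3) = (m_1, d_1) = (21, 14), so from here the quotients repeat a_1, a_2; the period length is 2.
Hence the expansion of sqrt(455) is a_0 = 21 followed by the repeating block 3, 42 (period 2).

[21; (3, 42)]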